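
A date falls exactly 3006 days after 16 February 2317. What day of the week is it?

First find the weekday of Feb 16, 2317. Doomsday rule: the anchor day for the 2300s is Wednesday. For year 17: 17÷12 = 1 r 5, and 5÷4 = 1, so 1+5+1 = 7.
Wednesday + 7 ≡ Wednesday — that's 2317's doomsday.
In February the doomsday date is Feb 28 (2317 is not a leap year).
Feb 16 is 12 days before Feb 28; 12 mod 7 = 5, so Wednesday − 5 = Friday.
3006 mod 7 = 3, so 3006 days after a Friday is Friday + 3 = Monday.

Monday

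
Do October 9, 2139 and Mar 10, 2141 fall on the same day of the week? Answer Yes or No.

From Oct 9, 2139 to Mar 10, 2141 is 518 days.
518 mod 7 = 0, so they are the same weekday.
(Oct 9, 2139 is a Friday; Mar 10, 2141 is a Friday.)

Yes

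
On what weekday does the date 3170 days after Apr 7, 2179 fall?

First find the weekday of Apr 7, 2179. Doomsday rule: the anchor day for the 2100s is Sunday. For year 79: 79÷12 = 6 r 7, and 7÷4 = 1, so 6+7+1 = 14.
Sunday + 14 ≡ Sunday — that's 2179's doomsday.
In April the doomsday date is Apr 4.
Apr 7 is 3 days after Apr 4; 3 mod 7 = 3, so Sunday + 3 = Wednesday.
3170 mod 7 = 6, so 3170 days after a Wednesday is Wednesday + 6 = Tuesday.

Tuesday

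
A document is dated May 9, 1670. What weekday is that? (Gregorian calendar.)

Doomsday rule: the anchor day for the 1600s is Tuesday. For year 70: 70÷12 = 5 r 10, and 10÷4 = 2, so 5+10+2 = 17.
Tuesday + 17 ≡ Friday — that's 1670's doomsday.
In May the doomsday date is May 9.
May 9 is the doomsday itself: Friday.

Friday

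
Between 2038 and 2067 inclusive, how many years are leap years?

7

Multiples of 4 in [2038,2067]: 7.
Of those, multiples of 100: 0 (not leap unless ÷400).
Multiples of 400: 0.
Leap years = 7 − 0 + 0 = 7.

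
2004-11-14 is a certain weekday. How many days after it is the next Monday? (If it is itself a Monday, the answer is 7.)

1

Nov 14, 2004 is a Sunday.
From Sunday to the next Monday is 1 day.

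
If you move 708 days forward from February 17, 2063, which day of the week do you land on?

Sunday

Feb 17, 2063 is a Saturday.
708 mod 7 = 1, so 708 days after a Saturday is Saturday + 1 = Sunday.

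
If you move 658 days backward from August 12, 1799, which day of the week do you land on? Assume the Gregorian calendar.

Monday

First find the weekday of Aug 12, 1799. Doomsday rule: the anchor day for the 1700s is Sunday. For year 99: 99÷12 = 8 r 3, and 3÷4 = 0, so 8+3+0 = 11.
Sunday + 11 ≡ Thursday — that's 1799's doomsday.
In August the doomsday date is Aug 8.
Aug 12 is 4 days after Aug 8; 4 mod 7 = 4, so Thursday + 4 = Monday.
658 mod 7 = 0, so 658 days before a Monday is Monday − 0 = Monday.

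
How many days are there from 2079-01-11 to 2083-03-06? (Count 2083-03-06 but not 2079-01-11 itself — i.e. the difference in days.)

Jan 11, 2079 → Jan 11, 2080: 365 days.
Jan 11, 2080 → Jan 11, 2081: 366 days (Feb 29, 2080 is in that span).
Jan 11, 2081 → Jan 11, 2082: 365 days.
Jan 11, 2082 → Jan 11, 2083: 365 days.
Jan 11, 2083 → Feb 11, 2083: 31 days (January has 31).
Feb 11, 2083 → Mar 6, 2083: 23 days.
Total: 1515 days.

1515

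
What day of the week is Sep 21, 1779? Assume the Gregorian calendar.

Doomsday rule: the anchor day for the 1700s is Sunday. For year 79: 79÷12 = 6 r 7, and 7÷4 = 1, so 6+7+1 = 14.
Sunday + 14 ≡ Sunday — that's 1779's doomsday.
In September the doomsday date is Sep 5.
Sep 21 is 16 days after Sep 5; 16 mod 7 = 2, so Sunday + 2 = Tuesday.

Tuesday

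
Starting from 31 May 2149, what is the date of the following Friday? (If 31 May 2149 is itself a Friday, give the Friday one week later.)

June 6, 2149

May 31, 2149 is a Saturday.
From Saturday to the next Friday is 6 days.
May 31, 2149 + 6 = Jun 6, 2149.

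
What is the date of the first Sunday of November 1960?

November 1, 1960 is a Tuesday.
The first Sunday is therefore November 6 (5 days later).

November 6, 1960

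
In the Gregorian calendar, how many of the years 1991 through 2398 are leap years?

Multiples of 4 in [1991,2398]: 102.
Of those, multiples of 100: 4 (not leap unless ÷400).
Multiples of 400: 1.
Leap years = 102 − 4 + 1 = 99.

99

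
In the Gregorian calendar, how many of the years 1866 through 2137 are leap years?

66

Multiples of 4 in [1866,2137]: 68.
Of those, multiples of 100: 3 (not leap unless ÷400).
Multiples of 400: 1.
Leap years = 68 − 3 + 1 = 66.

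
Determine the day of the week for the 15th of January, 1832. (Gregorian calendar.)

Doomsday rule: the anchor day for the 1800s is Friday. For year 32: 32÷12 = 2 r 8, and 8÷4 = 2, so 2+8+2 = 12.
Friday + 12 ≡ Wednesday — that's 1832's doomsday.
In January the doomsday date is Jan 4 (1832 is a leap year (divisible by 4)).
Jan 15 is 11 days after Jan 4; 11 mod 7 = 4, so Wednesday + 4 = Sunday.

Sunday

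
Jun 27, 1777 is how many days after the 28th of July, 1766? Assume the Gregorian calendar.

3987

Jul 28, 1766 → Jul 28, 1767: 365 days.
Jul 28, 1767 → Jul 28, 1768: 366 days (Feb 29, 1768 is in that span).
Jul 28, 1768 → Jul 28, 1769: 365 days.
Jul 28, 1769 → Jul 28, 1770: 365 days.
Jul 28, 1770 → Jul 28, 1771: 365 days.
Jul 28, 1771 → Jul 28, 1772: 366 days (Feb 29, 1772 is in that span).
Jul 28, 1772 → Jul 28, 1773: 365 days.
Jul 28, 1773 → Jul 28, 1774: 365 days.
Jul 28, 1774 → Jul 28, 1775: 365 days.
Jul 28, 1775 → Jul 28, 1776: 366 days (Feb 29, 1776 is in that span).
Jul 28, 1776 → Aug 28, 1776: 31 days (July has 31).
Aug 28, 1776 → Sep 28, 1776: 31 days (August has 31).
Sep 28, 1776 → Oct 28, 1776: 30 days (September has 30).
Oct 28, 1776 → Nov 28, 1776: 31 days (October has 31).
Nov 28, 1776 → Dec 28, 1776: 30 days (November has 30).
Dec 28, 1776 → Jan 28, 1777: 31 days (December has 31).
Jan 28, 1777 → Feb 28, 1777: 31 days (January has 31).
Feb 28, 1777 → Mar 28, 1777: 28 days (February has 28).
Mar 28, 1777 → Apr 28, 1777: 31 days (March has 31).
Apr 28, 1777 → May 28, 1777: 30 days (April has 30).
May 28, 1777 → Jun 27, 1777: 30 days.
Total: 3987 days.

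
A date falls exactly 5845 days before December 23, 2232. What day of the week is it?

Sunday

First find the weekday of Dec 23, 2232. Doomsday rule: the anchor day for the 2200s is Friday. For year 32: 32÷12 = 2 r 8, and 8÷4 = 2, so 2+8+2 = 12.
Friday + 12 ≡ Wednesday — that's 2232's doomsday.
In December the doomsday date is Dec 12.
Dec 23 is 11 days after Dec 12; 11 mod 7 = 4, so Wednesday + 4 = Sunday.
5845 mod 7 = 0, so 5845 days before a Sunday is Sunday − 0 = Sunday.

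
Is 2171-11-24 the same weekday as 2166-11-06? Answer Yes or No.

No

From Nov 6, 2166 to Nov 24, 2171 is 1844 days.
1844 mod 7 = 3, so they are different weekdays.
(Nov 6, 2166 is a Thursday; Nov 24, 2171 is a Sunday.)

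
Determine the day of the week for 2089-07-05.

January 1, 2089 is a Saturday.
Jan 1, 2089 → Feb 1, 2089: 31 days (January has 31).
Feb 1, 2089 → Mar 1, 2089: 28 days (February has 28).
Mar 1, 2089 → Apr 1, 2089: 31 days (March has 31).
Apr 1, 2089 → May 1, 2089: 30 days (April has 30).
May 1, 2089 → Jun 1, 2089: 31 days (May has 31).
Jun 1, 2089 → Jul 1, 2089: 30 days (June has 30).
Jul 1, 2089 → Jul 5, 2089: 4 days.
Total: 185 days.
185 mod 7 = 3, so Saturday + 3 = Tuesday.

Tuesday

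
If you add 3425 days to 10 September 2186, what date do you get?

+365 (one year) → Sep 10, 2187 (3060 left).
+366 (one year; includes Feb 29, 2188) → Sep 10, 2188 (2694 left).
+365 (one year) → Sep 10, 2189 (2329 left).
+365 (one year) → Sep 10, 2190 (1964 left).
+365 (one year) → Sep 10, 2191 (1599 left).
+366 (one year; includes Feb 29, 2192) → Sep 10, 2192 (1233 left).
+365 (one year) → Sep 10, 2193 (868 left).
+365 (one year) → Sep 10, 2194 (503 left).
+365 (one year) → Sep 10, 2195 (138 left).
Sep has 30 days: +21 → Oct 1, 2195 (117 left).
Oct has 31 days: +31 → Nov 1, 2195 (86 left).
Nov has 30 days: +30 → Dec 1, 2195 (56 left).
Dec has 31 days: +31 → Jan 1, 2196 (25 left).
+25 → Jan 26, 2196.

January 26, 2196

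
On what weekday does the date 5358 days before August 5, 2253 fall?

First find the weekday of Aug 5, 2253. Doomsday rule: the anchor day for the 2200s is Friday. For year 53: 53÷12 = 4 r 5, and 5÷4 = 1, so 4+5+1 = 10.
Friday + 10 ≡ Monday — that's 2253's doomsday.
In August the doomsday date is Aug 8.
Aug 5 is 3 days before Aug 8; 3 mod 7 = 3, so Monday − 3 = Friday.
5358 mod 7 = 3, so 5358 days before a Friday is Friday − 3 = Tuesday.

Tuesday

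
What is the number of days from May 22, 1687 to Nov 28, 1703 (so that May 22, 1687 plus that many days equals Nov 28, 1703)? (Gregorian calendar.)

May 22, 1687 → May 22, 1688: 366 days (Feb 29, 1688 is in that span).
May 22, 1688 → May 22, 1689: 365 days.
May 22, 1689 → May 22, 1690: 365 days.
May 22, 1690 → May 22, 1691: 365 days.
May 22, 1691 → May 22, 1692: 366 days (Feb 29, 1692 is in that span).
May 22, 1692 → May 22, 1693: 365 days.
May 22, 1693 → May 22, 1694: 365 days.
May 22, 1694 → May 22, 1695: 365 days.
May 22, 1695 → May 22, 1696: 366 days (Feb 29, 1696 is in that span).
May 22, 1696 → May 22, 1697: 365 days.
May 22, 1697 → May 22, 1698: 365 days.
May 22, 1698 → May 22, 1699: 365 days.
May 22, 1699 → May 22, 1700: 365 days.
May 22, 1700 → May 22, 1701: 365 days.
May 22, 1701 → May 22, 1702: 365 days.
May 22, 1702 → May 22, 1703: 365 days.
May 22, 1703 → Jun 22, 1703: 31 days (May has 31).
Jun 22, 1703 → Jul 22, 1703: 30 days (June has 30).
Jul 22, 1703 → Aug 22, 1703: 31 days (July has 31).
Aug 22, 1703 → Sep 22, 1703: 31 days (August has 31).
Sep 22, 1703 → Oct 22, 1703: 30 days (September has 30).
Oct 22, 1703 → Nov 22, 1703: 31 days (October has 31).
Nov 22, 1703 → Nov 28, 1703: 6 days.
Total: 6033 days.

6033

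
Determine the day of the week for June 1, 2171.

Doomsday rule: the anchor day for the 2100s is Sunday. For year 71: 71÷12 = 5 r 11, and 11÷4 = 2, so 5+11+2 = 18.
Sunday + 18 ≡ Thursday — that's 2171's doomsday.
In June the doomsday date is Jun 6.
Jun 1 is 5 days before Jun 6; 5 mod 7 = 5, so Thursday − 5 = Saturday.

Saturday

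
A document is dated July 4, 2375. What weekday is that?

Doomsday rule: the anchor day for the 2300s is Wednesday. For year 75: 75÷12 = 6 r 3, and 3÷4 = 0, so 6+3+0 = 9.
Wednesday + 9 ≡ Friday — that's 2375's doomsday.
In July the doomsday date is Jul 11.
Jul 4 is 7 days before Jul 11; 7 mod 7 = 0, so Friday − 0 = Friday.

Friday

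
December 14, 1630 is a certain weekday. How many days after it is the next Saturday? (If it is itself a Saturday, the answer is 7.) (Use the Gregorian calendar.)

Dec 14, 1630 is a Saturday.
From Saturday to the next Saturday is 7 days.

7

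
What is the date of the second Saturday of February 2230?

February 1, 2230 is a Monday.
The first Saturday is therefore February 6 (5 days later).
The second Saturday is 6 + 1×7 = February 13.

February 13, 2230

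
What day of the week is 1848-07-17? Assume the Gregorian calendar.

Monday

January 1, 1848 is a Saturday.
Jan 1, 1848 → Feb 1, 1848: 31 days (January has 31).
Feb 1, 1848 → Mar 1, 1848: 29 days (February has 29).
Mar 1, 1848 → Apr 1, 1848: 31 days (March has 31).
Apr 1, 1848 → May 1, 1848: 30 days (April has 30).
May 1, 1848 → Jun 1, 1848: 31 days (May has 31).
Jun 1, 1848 → Jul 1, 1848: 30 days (June has 30).
Jul 1, 1848 → Jul 17, 1848: 16 days.
Total: 198 days.
198 mod 7 = 2, so Saturday + 2 = Monday.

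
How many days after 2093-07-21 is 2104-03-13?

Jul 21, 2093 → Jul 21, 2094: 365 days.
Jul 21, 2094 → Jul 21, 2095: 365 days.
Jul 21, 2095 → Jul 21, 2096: 366 days (Feb 29, 2096 is in that span).
Jul 21, 2096 → Jul 21, 2097: 365 days.
Jul 21, 2097 → Jul 21, 2098: 365 days.
Jul 21, 2098 → Jul 21, 2099: 365 days.
Jul 21, 2099 → Jul 21, 2100: 365 days.
Jul 21, 2100 → Jul 21, 2101: 365 days.
Jul 21, 2101 → Jul 21, 2102: 365 days.
Jul 21, 2102 → Jul 21, 2103: 365 days.
Jul 21, 2103 → Aug 21, 2103: 31 days (July has 31).
Aug 21, 2103 → Sep 21, 2103: 31 days (August has 31).
Sep 21, 2103 → Oct 21, 2103: 30 days (September has 30).
Oct 21, 2103 → Nov 21, 2103: 31 days (October has 31).
Nov 21, 2103 → Dec 21, 2103: 30 days (November has 30).
Dec 21, 2103 → Jan 21, 2104: 31 days (December has 31).
Jan 21, 2104 → Feb 21, 2104: 31 days (January has 31).
Feb 21, 2104 → Mar 13, 2104: 21 days.
Total: 3887 days.

3887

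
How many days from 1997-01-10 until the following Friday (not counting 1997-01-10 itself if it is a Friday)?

7

Jan 10, 1997 is a Friday.
From Friday to the next Friday is 7 days.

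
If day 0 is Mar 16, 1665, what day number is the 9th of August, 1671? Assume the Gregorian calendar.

2337

Mar 16, 1665 → Mar 16, 1666: 365 days.
Mar 16, 1666 → Mar 16, 1667: 365 days.
Mar 16, 1667 → Mar 16, 1668: 366 days (Feb 29, 1668 is in that span).
Mar 16, 1668 → Mar 16, 1669: 365 days.
Mar 16, 1669 → Mar 16, 1670: 365 days.
Mar 16, 1670 → Mar 16, 1671: 365 days.
Mar 16, 1671 → Apr 16, 1671: 31 days (March has 31).
Apr 16, 1671 → May 16, 1671: 30 days (April has 30).
May 16, 1671 → Jun 16, 1671: 31 days (May has 31).
Jun 16, 1671 → Jul 16, 1671: 30 days (June has 30).
Jul 16, 1671 → Aug 9, 1671: 24 days.
Total: 2337 days.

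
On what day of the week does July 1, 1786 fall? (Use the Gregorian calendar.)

Saturday

Doomsday rule: the anchor day for the 1700s is Sunday. For year 86: 86÷12 = 7 r 2, and 2÷4 = 0, so 7+2+0 = 9.
Sunday + 9 ≡ Tuesday — that's 1786's doomsday.
In July the doomsday date is Jul 11.
Jul 1 is 10 days before Jul 11; 10 mod 7 = 3, so Tuesday − 3 = Saturday.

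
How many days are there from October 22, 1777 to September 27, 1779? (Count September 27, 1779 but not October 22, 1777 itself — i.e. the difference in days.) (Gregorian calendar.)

705

Oct 22, 1777 → Oct 22, 1778: 365 days.
Oct 22, 1778 → Nov 22, 1778: 31 days (October has 31).
Nov 22, 1778 → Dec 22, 1778: 30 days (November has 30).
Dec 22, 1778 → Jan 22, 1779: 31 days (December has 31).
Jan 22, 1779 → Feb 22, 1779: 31 days (January has 31).
Feb 22, 1779 → Mar 22, 1779: 28 days (February has 28).
Mar 22, 1779 → Apr 22, 1779: 31 days (March has 31).
Apr 22, 1779 → May 22, 1779: 30 days (April has 30).
May 22, 1779 → Jun 22, 1779: 31 days (May has 31).
Jun 22, 1779 → Jul 22, 1779: 30 days (June has 30).
Jul 22, 1779 → Aug 22, 1779: 31 days (July has 31).
Aug 22, 1779 → Sep 22, 1779: 31 days (August has 31).
Sep 22, 1779 → Sep 27, 1779: 5 days.
Total: 705 days.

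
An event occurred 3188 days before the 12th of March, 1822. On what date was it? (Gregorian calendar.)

June 19, 1813

−365 (one year) → Mar 12, 1821 (2823 left).
−365 (one year) → Mar 12, 1820 (2458 left).
−366 (one year; includes Feb 29, 1820) → Mar 12, 1819 (2092 left).
−365 (one year) → Mar 12, 1818 (1727 left).
−365 (one year) → Mar 12, 1817 (1362 left).
−365 (one year) → Mar 12, 1816 (997 left).
−366 (one year; includes Feb 29, 1816) → Mar 12, 1815 (631 left).
−365 (one year) → Mar 12, 1814 (266 left).
−12 → Feb 28, 1814 (end of Feb, 28 days; 254 left).
−28 → Jan 31, 1814 (end of Jan, 31 days; 226 left).
−31 → Dec 31, 1813 (end of Dec, 31 days; 195 left).
−31 → Nov 30, 1813 (end of Nov, 30 days; 164 left).
−30 → Oct 31, 1813 (end of Oct, 31 days; 134 left).
−31 → Sep 30, 1813 (end of Sep, 30 days; 103 left).
−30 → Aug 31, 1813 (end of Aug, 31 days; 73 left).
−31 → Jul 31, 1813 (end of Jul, 31 days; 42 left).
−31 → Jun 30, 1813 (end of Jun, 30 days; 11 left).
−11 → Jun 19, 1813.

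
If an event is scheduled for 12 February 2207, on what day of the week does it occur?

Doomsday rule: the anchor day for the 2200s is Friday. For year 07: 7÷12 = 0 r 7, and 7÷4 = 1, so 0+7+1 = 8.
Friday + 8 ≡ Saturday — that's 2207's doomsday.
In February the doomsday date is Feb 28 (2207 is not a leap year).
Feb 12 is 16 days before Feb 28; 16 mod 7 = 2, so Saturday − 2 = Thursday.

Thursday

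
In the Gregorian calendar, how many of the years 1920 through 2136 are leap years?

54

Multiples of 4 in [1920,2136]: 55.
Of those, multiples of 100: 2 (not leap unless ÷400).
Multiples of 400: 1.
Leap years = 55 − 2 + 1 = 54.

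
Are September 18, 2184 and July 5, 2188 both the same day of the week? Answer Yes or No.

Yes

From Sep 18, 2184 to Jul 5, 2188 is 1386 days.
1386 mod 7 = 0, so they are the same weekday.
(Sep 18, 2184 is a Saturday; Jul 5, 2188 is a Saturday.)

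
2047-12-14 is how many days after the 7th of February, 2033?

Feb 7, 2033 → Feb 7, 2034: 365 days.
Feb 7, 2034 → Feb 7, 2035: 365 days.
Feb 7, 2035 → Feb 7, 2036: 365 days.
Feb 7, 2036 → Feb 7, 2037: 366 days (Feb 29, 2036 is in that span).
Feb 7, 2037 → Feb 7, 2038: 365 days.
Feb 7, 2038 → Feb 7, 2039: 365 days.
Feb 7, 2039 → Feb 7, 2040: 365 days.
Feb 7, 2040 → Feb 7, 2041: 366 days (Feb 29, 2040 is in that span).
Feb 7, 2041 → Feb 7, 2042: 365 days.
Feb 7, 2042 → Feb 7, 2043: 365 days.
Feb 7, 2043 → Feb 7, 2044: 365 days.
Feb 7, 2044 → Feb 7, 2045: 366 days (Feb 29, 2044 is in that span).
Feb 7, 2045 → Feb 7, 2046: 365 days.
Feb 7, 2046 → Feb 7, 2047: 365 days.
Feb 7, 2047 → Mar 7, 2047: 28 days (February has 28).
Mar 7, 2047 → Apr 7, 2047: 31 days (March has 31).
Apr 7, 2047 → May 7, 2047: 30 days (April has 30).
May 7, 2047 → Jun 7, 2047: 31 days (May has 31).
Jun 7, 2047 → Jul 7, 2047: 30 days (June has 30).
Jul 7, 2047 → Aug 7, 2047: 31 days (July has 31).
Aug 7, 2047 → Sep 7, 2047: 31 days (August has 31).
Sep 7, 2047 → Oct 7, 2047: 30 days (September has 30).
Oct 7, 2047 → Nov 7, 2047: 31 days (October has 31).
Nov 7, 2047 → Dec 7, 2047: 30 days (November has 30).
Dec 7, 2047 → Dec 14, 2047: 7 days.
Total: 5423 days.

5423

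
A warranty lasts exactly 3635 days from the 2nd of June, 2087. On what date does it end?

+366 (one year; includes Feb 29, 2088) → Jun 2, 2088 (3269 left).
+365 (one year) → Jun 2, 2089 (2904 left).
+365 (one year) → Jun 2, 2090 (2539 left).
+365 (one year) → Jun 2, 2091 (2174 left).
+366 (one year; includes Feb 29, 2092) → Jun 2, 2092 (1808 left).
+365 (one year) → Jun 2, 2093 (1443 left).
+365 (one year) → Jun 2, 2094 (1078 left).
+365 (one year) → Jun 2, 2095 (713 left).
+366 (one year; includes Feb 29, 2096) → Jun 2, 2096 (347 left).
Jun has 30 days: +29 → Jul 1, 2096 (318 left).
Jul has 31 days: +31 → Aug 1, 2096 (287 left).
Aug has 31 days: +31 → Sep 1, 2096 (256 left).
Sep has 30 days: +30 → Oct 1, 2096 (226 left).
Oct has 31 days: +31 → Nov 1, 2096 (195 left).
Nov has 30 days: +30 → Dec 1, 2096 (165 left).
Dec has 31 days: +31 → Jan 1, 2097 (134 left).
Jan has 31 days: +31 → Feb 1, 2097 (103 left).
Feb has 28 days: +28 → Mar 1, 2097 (75 left).
Mar has 31 days: +31 → Apr 1, 2097 (44 left).
Apr has 30 days: +30 → May 1, 2097 (14 left).
+14 → May 15, 2097.

May 15, 2097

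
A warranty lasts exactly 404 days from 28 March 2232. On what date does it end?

+365 (one year) → Mar 28, 2233 (39 left).
Mar has 31 days: +4 → Apr 1, 2233 (35 left).
Apr has 30 days: +30 → May 1, 2233 (5 left).
+5 → May 6, 2233.

May 6, 2233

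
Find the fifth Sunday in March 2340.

March 31, 2340

March 1, 2340 is a Friday.
The first Sunday is therefore March 3 (2 days later).
The fifth Sunday is 3 + 4×7 = March 31.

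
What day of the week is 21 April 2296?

Tuesday

Doomsday rule: the anchor day for the 2200s is Friday. For year 96: 96÷12 = 8 r 0, and 0÷4 = 0, so 8+0+0 = 8.
Friday + 8 ≡ Saturday — that's 2296's doomsday.
In April the doomsday date is Apr 4.
Apr 21 is 17 days after Apr 4; 17 mod 7 = 3, so Saturday + 3 = Tuesday.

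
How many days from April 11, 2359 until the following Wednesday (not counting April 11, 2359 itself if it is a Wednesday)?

4

Apr 11, 2359 is a Saturday.
From Saturday to the next Wednesday is 4 days.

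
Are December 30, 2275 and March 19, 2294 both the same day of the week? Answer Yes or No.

No

From Dec 30, 2275 to Mar 19, 2294 is 6654 days.
6654 mod 7 = 4, so they are different weekdays.
(Dec 30, 2275 is a Thursday; Mar 19, 2294 is a Monday.)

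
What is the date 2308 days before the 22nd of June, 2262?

−365 (one year) → Jun 22, 2261 (1943 left).
−365 (one year) → Jun 22, 2260 (1578 left).
−366 (one year; includes Feb 29, 2260) → Jun 22, 2259 (1212 left).
−365 (one year) → Jun 22, 2258 (847 left).
−365 (one year) → Jun 22, 2257 (482 left).
−365 (one year) → Jun 22, 2256 (117 left).
−22 → May 31, 2256 (end of May, 31 days; 95 left).
−31 → Apr 30, 2256 (end of Apr, 30 days; 64 left).
−30 → Mar 31, 2256 (end of Mar, 31 days; 34 left).
−31 → Feb 29, 2256 (end of Feb, 29 days; 3 left).
−3 → Feb 26, 2256.

February 26, 2256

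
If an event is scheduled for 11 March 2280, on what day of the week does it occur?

Doomsday rule: the anchor day for the 2200s is Friday. For year 80: 80÷12 = 6 r 8, and 8÷4 = 2, so 6+8+2 = 16.
Friday + 16 ≡ Sunday — that's 2280's doomsday.
In March the doomsday date is Mar 14.
Mar 11 is 3 days before Mar 14; 3 mod 7 = 3, so Sunday − 3 = Thursday.

Thursday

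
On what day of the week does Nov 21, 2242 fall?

Doomsday rule: the anchor day for the 2200s is Friday. For year 42: 42÷12 = 3 r 6, and 6÷4 = 1, so 3+6+1 = 10.
Friday + 10 ≡ Monday — that's 2242's doomsday.
In November the doomsday date is Nov 7.
Nov 21 is 14 days after Nov 7; 14 mod 7 = 0, so Monday + 0 = Monday.

Monday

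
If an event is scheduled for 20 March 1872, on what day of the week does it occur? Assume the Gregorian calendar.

January 1, 1872 is a Monday.
Jan 1, 1872 → Feb 1, 1872: 31 days (January has 31).
Feb 1, 1872 → Mar 1, 1872: 29 days (February has 29).
Mar 1, 1872 → Mar 20, 1872: 19 days.
Total: 79 days.
79 mod 7 = 2, so Monday + 2 = Wednesday.

Wednesday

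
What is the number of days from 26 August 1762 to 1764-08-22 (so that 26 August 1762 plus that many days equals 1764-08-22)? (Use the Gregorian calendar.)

727

Aug 26, 1762 → Aug 26, 1763: 365 days.
Aug 26, 1763 → Sep 26, 1763: 31 days (August has 31).
Sep 26, 1763 → Oct 26, 1763: 30 days (September has 30).
Oct 26, 1763 → Nov 26, 1763: 31 days (October has 31).
Nov 26, 1763 → Dec 26, 1763: 30 days (November has 30).
Dec 26, 1763 → Jan 26, 1764: 31 days (December has 31).
Jan 26, 1764 → Feb 26, 1764: 31 days (January has 31).
Feb 26, 1764 → Mar 26, 1764: 29 days (February has 29).
Mar 26, 1764 → Apr 26, 1764: 31 days (March has 31).
Apr 26, 1764 → May 26, 1764: 30 days (April has 30).
May 26, 1764 → Jun 26, 1764: 31 days (May has 31).
Jun 26, 1764 → Jul 26, 1764: 30 days (June has 30).
Jul 26, 1764 → Aug 22, 1764: 27 days.
Total: 727 days.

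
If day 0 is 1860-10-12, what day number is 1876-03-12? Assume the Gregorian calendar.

Oct 12, 1860 → Oct 12, 1861: 365 days.
Oct 12, 1861 → Oct 12, 1862: 365 days.
Oct 12, 1862 → Oct 12, 1863: 365 days.
Oct 12, 1863 → Oct 12, 1864: 366 days (Feb 29, 1864 is in that span).
Oct 12, 1864 → Oct 12, 1865: 365 days.
Oct 12, 1865 → Oct 12, 1866: 365 days.
Oct 12, 1866 → Oct 12, 1867: 365 days.
Oct 12, 1867 → Oct 12, 1868: 366 days (Feb 29, 1868 is in that span).
Oct 12, 1868 → Oct 12, 1869: 365 days.
Oct 12, 1869 → Oct 12, 1870: 365 days.
Oct 12, 1870 → Oct 12, 1871: 365 days.
Oct 12, 1871 → Oct 12, 1872: 366 days (Feb 29, 1872 is in that span).
Oct 12, 1872 → Oct 12, 1873: 365 days.
Oct 12, 1873 → Oct 12, 1874: 365 days.
Oct 12, 1874 → Oct 12, 1875: 365 days.
Oct 12, 1875 → Nov 12, 1875: 31 days (October has 31).
Nov 12, 1875 → Dec 12, 1875: 30 days (November has 30).
Dec 12, 1875 → Jan 12, 1876: 31 days (December has 31).
Jan 12, 1876 → Feb 12, 1876: 31 days (January has 31).
Feb 12, 1876 → Mar 12, 1876: 29 days.
Total: 5630 days.

5630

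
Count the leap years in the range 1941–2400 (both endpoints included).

Multiples of 4 in [1941,2400]: 115.
Of those, multiples of 100: 5 (not leap unless ÷400).
Multiples of 400: 2.
Leap years = 115 − 5 + 2 = 112.

112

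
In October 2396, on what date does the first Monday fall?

October 7, 2396

October 1, 2396 is a Tuesday.
The first Monday is therefore October 7 (6 days later).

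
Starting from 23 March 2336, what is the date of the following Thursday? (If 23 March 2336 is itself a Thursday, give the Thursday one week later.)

March 26, 2336

Mar 23, 2336 is a Monday.
From Monday to the next Thursday is 3 days.
Mar 23, 2336 + 3 = Mar 26, 2336.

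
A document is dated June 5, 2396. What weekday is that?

Doomsday rule: the anchor day for the 2300s is Wednesday. For year 96: 96÷12 = 8 r 0, and 0÷4 = 0, so 8+0+0 = 8.
Wednesday + 8 ≡ Thursday — that's 2396's doomsday.
In June the doomsday date is Jun 6.
Jun 5 is 1 day before Jun 6; 1 mod 7 = 1, so Thursday − 1 = Wednesday.

Wednesday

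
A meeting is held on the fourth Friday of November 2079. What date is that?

November 24, 2079

November 1, 2079 is a Wednesday.
The first Friday is therefore November 3 (2 days later).
The fourth Friday is 3 + 3×7 = November 24.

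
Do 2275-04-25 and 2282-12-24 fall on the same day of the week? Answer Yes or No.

Yes

From Apr 25, 2275 to Dec 24, 2282 is 2800 days.
2800 mod 7 = 0, so they are the same weekday.
(Apr 25, 2275 is a Sunday; Dec 24, 2282 is a Sunday.)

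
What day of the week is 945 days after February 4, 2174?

Feb 4, 2174 is a Friday.
945 mod 7 = 0, so 945 days after a Friday is Friday + 0 = Friday.

Friday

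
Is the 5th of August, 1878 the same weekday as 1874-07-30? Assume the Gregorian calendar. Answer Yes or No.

No

From Jul 30, 1874 to Aug 5, 1878 is 1467 days.
1467 mod 7 = 4, so they are different weekdays.
(Jul 30, 1874 is a Thursday; Aug 5, 1878 is a Monday.)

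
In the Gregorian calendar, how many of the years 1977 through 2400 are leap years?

Multiples of 4 in [1977,2400]: 106.
Of those, multiples of 100: 5 (not leap unless ÷400).
Multiples of 400: 2.
Leap years = 106 − 5 + 2 = 103.

103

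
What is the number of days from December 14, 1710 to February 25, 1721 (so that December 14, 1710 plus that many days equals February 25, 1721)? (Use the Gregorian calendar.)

Dec 14, 1710 → Dec 14, 1711: 365 days.
Dec 14, 1711 → Dec 14, 1712: 366 days (Feb 29, 1712 is in that span).
Dec 14, 1712 → Dec 14, 1713: 365 days.
Dec 14, 1713 → Dec 14, 1714: 365 days.
Dec 14, 1714 → Dec 14, 1715: 365 days.
Dec 14, 1715 → Dec 14, 1716: 366 days (Feb 29, 1716 is in that span).
Dec 14, 1716 → Dec 14, 1717: 365 days.
Dec 14, 1717 → Dec 14, 1718: 365 days.
Dec 14, 1718 → Dec 14, 1719: 365 days.
Dec 14, 1719 → Dec 14, 1720: 366 days (Feb 29, 1720 is in that span).
Dec 14, 1720 → Jan 14, 1721: 31 days (December has 31).
Jan 14, 1721 → Feb 14, 1721: 31 days (January has 31).
Feb 14, 1721 → Feb 25, 1721: 11 days.
Total: 3726 days.

3726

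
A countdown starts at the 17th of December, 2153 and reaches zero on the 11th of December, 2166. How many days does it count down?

Dec 17, 2153 → Dec 17, 2154: 365 days.
Dec 17, 2154 → Dec 17, 2155: 365 days.
Dec 17, 2155 → Dec 17, 2156: 366 days (Feb 29, 2156 is in that span).
Dec 17, 2156 → Dec 17, 2157: 365 days.
Dec 17, 2157 → Dec 17, 2158: 365 days.
Dec 17, 2158 → Dec 17, 2159: 365 days.
Dec 17, 2159 → Dec 17, 2160: 366 days (Feb 29, 2160 is in that span).
Dec 17, 2160 → Dec 17, 2161: 365 days.
Dec 17, 2161 → Dec 17, 2162: 365 days.
Dec 17, 2162 → Dec 17, 2163: 365 days.
Dec 17, 2163 → Dec 17, 2164: 366 days (Feb 29, 2164 is in that span).
Dec 17, 2164 → Dec 17, 2165: 365 days.
Dec 17, 2165 → Jan 17, 2166: 31 days (December has 31).
Jan 17, 2166 → Feb 17, 2166: 31 days (January has 31).
Feb 17, 2166 → Mar 17, 2166: 28 days (February has 28).
Mar 17, 2166 → Apr 17, 2166: 31 days (March has 31).
Apr 17, 2166 → May 17, 2166: 30 days (April has 30).
May 17, 2166 → Jun 17, 2166: 31 days (May has 31).
Jun 17, 2166 → Jul 17, 2166: 30 days (June has 30).
Jul 17, 2166 → Aug 17, 2166: 31 days (July has 31).
Aug 17, 2166 → Sep 17, 2166: 31 days (August has 31).
Sep 17, 2166 → Oct 17, 2166: 30 days (September has 30).
Oct 17, 2166 → Nov 17, 2166: 31 days (October has 31).
Nov 17, 2166 → Dec 11, 2166: 24 days.
Total: 4742 days.

4742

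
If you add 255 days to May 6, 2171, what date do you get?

January 16, 2172

May has 31 days: +26 → Jun 1, 2171 (229 left).
Jun has 30 days: +30 → Jul 1, 2171 (199 left).
Jul has 31 days: +31 → Aug 1, 2171 (168 left).
Aug has 31 days: +31 → Sep 1, 2171 (137 left).
Sep has 30 days: +30 → Oct 1, 2171 (107 left).
Oct has 31 days: +31 → Nov 1, 2171 (76 left).
Nov has 30 days: +30 → Dec 1, 2171 (46 left).
Dec has 31 days: +31 → Jan 1, 2172 (15 left).
+15 → Jan 16, 2172.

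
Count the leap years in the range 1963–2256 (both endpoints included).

Multiples of 4 in [1963,2256]: 74.
Of those, multiples of 100: 3 (not leap unless ÷400).
Multiples of 400: 1.
Leap years = 74 − 3 + 1 = 72.

72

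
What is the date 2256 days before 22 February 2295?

−365 (one year) → Feb 22, 2294 (1891 left).
−365 (one year) → Feb 22, 2293 (1526 left).
−366 (one year; includes Feb 29, 2292) → Feb 22, 2292 (1160 left).
−365 (one year) → Feb 22, 2291 (795 left).
−365 (one year) → Feb 22, 2290 (430 left).
−365 (one year) → Feb 22, 2289 (65 left).
−22 → Jan 31, 2289 (end of Jan, 31 days; 43 left).
−31 → Dec 31, 2288 (end of Dec, 31 days; 12 left).
−12 → Dec 19, 2288.

December 19, 2288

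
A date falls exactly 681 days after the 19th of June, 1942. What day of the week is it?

First find the weekday of Jun 19, 1942. Doomsday rule: the anchor day for the 1900s is Wednesday. For year 42: 42÷12 = 3 r 6, and 6÷4 = 1, so 3+6+1 = 10.
Wednesday + 10 ≡ Saturday — that's 1942's doomsday.
In June the doomsday date is Jun 6.
Jun 19 is 13 days after Jun 6; 13 mod 7 = 6, so Saturday + 6 = Friday.
681 mod 7 = 2, so 681 days after a Friday is Friday + 2 = Sunday.

Sunday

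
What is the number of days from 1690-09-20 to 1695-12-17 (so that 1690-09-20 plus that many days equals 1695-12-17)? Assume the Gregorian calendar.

1914

Sep 20, 1690 → Sep 20, 1691: 365 days.
Sep 20, 1691 → Sep 20, 1692: 366 days (Feb 29, 1692 is in that span).
Sep 20, 1692 → Sep 20, 1693: 365 days.
Sep 20, 1693 → Sep 20, 1694: 365 days.
Sep 20, 1694 → Sep 20, 1695: 365 days.
Sep 20, 1695 → Oct 20, 1695: 30 days (September has 30).
Oct 20, 1695 → Nov 20, 1695: 31 days (October has 31).
Nov 20, 1695 → Dec 17, 1695: 27 days.
Total: 1914 days.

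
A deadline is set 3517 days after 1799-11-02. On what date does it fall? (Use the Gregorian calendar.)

June 20, 1809

+365 (one year) → Nov 2, 1800 (3152 left).
+365 (one year) → Nov 2, 1801 (2787 left).
+365 (one year) → Nov 2, 1802 (2422 left).
+365 (one year) → Nov 2, 1803 (2057 left).
+366 (one year; includes Feb 29, 1804) → Nov 2, 1804 (1691 left).
+365 (one year) → Nov 2, 1805 (1326 left).
+365 (one year) → Nov 2, 1806 (961 left).
+365 (one year) → Nov 2, 1807 (596 left).
+366 (one year; includes Feb 29, 1808) → Nov 2, 1808 (230 left).
Nov has 30 days: +29 → Dec 1, 1808 (201 left).
Dec has 31 days: +31 → Jan 1, 1809 (170 left).
Jan has 31 days: +31 → Feb 1, 1809 (139 left).
Feb has 28 days: +28 → Mar 1, 1809 (111 left).
Mar has 31 days: +31 → Apr 1, 1809 (80 left).
Apr has 30 days: +30 → May 1, 1809 (50 left).
May has 31 days: +31 → Jun 1, 1809 (19 left).
+19 → Jun 20, 1809.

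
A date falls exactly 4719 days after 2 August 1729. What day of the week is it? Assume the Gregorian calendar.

Wednesday

First find the weekday of Aug 2, 1729. Doomsday rule: the anchor day for the 1700s is Sunday. For year 29: 29÷12 = 2 r 5, and 5÷4 = 1, so 2+5+1 = 8.
Sunday + 8 ≡ Monday — that's 1729's doomsday.
In August the doomsday date is Aug 8.
Aug 2 is 6 days before Aug 8; 6 mod 7 = 6, so Monday − 6 = Tuesday.
4719 mod 7 = 1, so 4719 days after a Tuesday is Tuesday + 1 = Wednesday.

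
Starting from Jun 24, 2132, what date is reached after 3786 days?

+365 (one year) → Jun 24, 2133 (3421 left).
+365 (one year) → Jun 24, 2134 (3056 left).
+365 (one year) → Jun 24, 2135 (2691 left).
+366 (one year; includes Feb 29, 2136) → Jun 24, 2136 (2325 left).
+365 (one year) → Jun 24, 2137 (1960 left).
+365 (one year) → Jun 24, 2138 (1595 left).
+365 (one year) → Jun 24, 2139 (1230 left).
+366 (one year; includes Feb 29, 2140) → Jun 24, 2140 (864 left).
+365 (one year) → Jun 24, 2141 (499 left).
+365 (one year) → Jun 24, 2142 (134 left).
Jun has 30 days: +7 → Jul 1, 2142 (127 left).
Jul has 31 days: +31 → Aug 1, 2142 (96 left).
Aug has 31 days: +31 → Sep 1, 2142 (65 left).
Sep has 30 days: +30 → Oct 1, 2142 (35 left).
Oct has 31 days: +31 → Nov 1, 2142 (4 left).
+4 → Nov 5, 2142.

November 5, 2142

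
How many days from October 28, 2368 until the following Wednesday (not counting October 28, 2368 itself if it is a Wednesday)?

Oct 28, 2368 is a Monday.
From Monday to the next Wednesday is 2 days.

2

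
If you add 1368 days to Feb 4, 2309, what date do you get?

+365 (one year) → Feb 4, 2310 (1003 left).
+365 (one year) → Feb 4, 2311 (638 left).
+365 (one year) → Feb 4, 2312 (273 left).
Feb has 29 days: +26 → Mar 1, 2312 (247 left).
Mar has 31 days: +31 → Apr 1, 2312 (216 left).
Apr has 30 days: +30 → May 1, 2312 (186 left).
May has 31 days: +31 → Jun 1, 2312 (155 left).
Jun has 30 days: +30 → Jul 1, 2312 (125 left).
Jul has 31 days: +31 → Aug 1, 2312 (94 left).
Aug has 31 days: +31 → Sep 1, 2312 (63 left).
Sep has 30 days: +30 → Oct 1, 2312 (33 left).
Oct has 31 days: +31 → Nov 1, 2312 (2 left).
+2 → Nov 3, 2312.

November 3, 2312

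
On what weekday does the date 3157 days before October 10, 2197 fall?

First find the weekday of Oct 10, 2197. Doomsday rule: the anchor day for the 2100s is Sunday. For year 97: 97÷12 = 8 r 1, and 1÷4 = 0, so 8+1+0 = 9.
Sunday + 9 ≡ Tuesday — that's 2197's doomsday.
In October the doomsday date is Oct 10.
Oct 10 is the doomsday itself: Tuesday.
3157 mod 7 = 0, so 3157 days before a Tuesday is Tuesday − 0 = Tuesday.

Tuesday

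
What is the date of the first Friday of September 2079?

September 1, 2079 is a Friday.
The first Friday is therefore September 1 (same day).

September 1, 2079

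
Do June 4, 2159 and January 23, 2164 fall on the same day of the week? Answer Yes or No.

Yes

From Jun 4, 2159 to Jan 23, 2164 is 1694 days.
1694 mod 7 = 0, so they are the same weekday.
(Jun 4, 2159 is a Monday; Jan 23, 2164 is a Monday.)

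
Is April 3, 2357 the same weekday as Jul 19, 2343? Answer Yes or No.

No

From Jul 19, 2343 to Apr 3, 2357 is 5007 days.
5007 mod 7 = 2, so they are different weekdays.
(Jul 19, 2343 is a Monday; Apr 3, 2357 is a Wednesday.)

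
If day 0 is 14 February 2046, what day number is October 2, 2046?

Feb 14, 2046 → Mar 14, 2046: 28 days (February has 28).
Mar 14, 2046 → Apr 14, 2046: 31 days (March has 31).
Apr 14, 2046 → May 14, 2046: 30 days (April has 30).
May 14, 2046 → Jun 14, 2046: 31 days (May has 31).
Jun 14, 2046 → Jul 14, 2046: 30 days (June has 30).
Jul 14, 2046 → Aug 14, 2046: 31 days (July has 31).
Aug 14, 2046 → Sep 14, 2046: 31 days (August has 31).
Sep 14, 2046 → Oct 2, 2046: 18 days.
Total: 230 days.

230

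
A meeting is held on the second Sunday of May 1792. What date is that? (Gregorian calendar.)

May 13, 1792

May 1, 1792 is a Tuesday.
The first Sunday is therefore May 6 (5 days later).
The second Sunday is 6 + 1×7 = May 13.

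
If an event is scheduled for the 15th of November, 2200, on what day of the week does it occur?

Saturday

Doomsday rule: the anchor day for the 2200s is Friday. For year 00: 0÷12 = 0 r 0, and 0÷4 = 0, so 0+0+0 = 0.
Friday + 0 ≡ Friday — that's 2200's doomsday.
In November the doomsday date is Nov 7.
Nov 15 is 8 days after Nov 7; 8 mod 7 = 1, so Friday + 1 = Saturday.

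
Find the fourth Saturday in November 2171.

November 1, 2171 is a Friday.
The first Saturday is therefore November 2 (1 days later).
The fourth Saturday is 2 + 3×7 = November 23.

November 23, 2171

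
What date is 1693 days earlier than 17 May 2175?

September 27, 2170

−365 (one year) → May 17, 2174 (1328 left).
−365 (one year) → May 17, 2173 (963 left).
−365 (one year) → May 17, 2172 (598 left).
−366 (one year; includes Feb 29, 2172) → May 17, 2171 (232 left).
−17 → Apr 30, 2171 (end of Apr, 30 days; 215 left).
−30 → Mar 31, 2171 (end of Mar, 31 days; 185 left).
−31 → Feb 28, 2171 (end of Feb, 28 days; 154 left).
−28 → Jan 31, 2171 (end of Jan, 31 days; 126 left).
−31 → Dec 31, 2170 (end of Dec, 31 days; 95 left).
−31 → Nov 30, 2170 (end of Nov, 30 days; 64 left).
−30 → Oct 31, 2170 (end of Oct, 31 days; 34 left).
−31 → Sep 30, 2170 (end of Sep, 30 days; 3 left).
−3 → Sep 27, 2170.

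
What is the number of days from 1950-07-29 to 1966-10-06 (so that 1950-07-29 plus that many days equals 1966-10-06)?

Jul 29, 1950 → Jul 29, 1951: 365 days.
Jul 29, 1951 → Jul 29, 1952: 366 days (Feb 29, 1952 is in that span).
Jul 29, 1952 → Jul 29, 1953: 365 days.
Jul 29, 1953 → Jul 29, 1954: 365 days.
Jul 29, 1954 → Jul 29, 1955: 365 days.
Jul 29, 1955 → Jul 29, 1956: 366 days (Feb 29, 1956 is in that span).
Jul 29, 1956 → Jul 29, 1957: 365 days.
Jul 29, 1957 → Jul 29, 1958: 365 days.
Jul 29, 1958 → Jul 29, 1959: 365 days.
Jul 29, 1959 → Jul 29, 1960: 366 days (Feb 29, 1960 is in that span).
Jul 29, 1960 → Jul 29, 1961: 365 days.
Jul 29, 1961 → Jul 29, 1962: 365 days.
Jul 29, 1962 → Jul 29, 1963: 365 days.
Jul 29, 1963 → Jul 29, 1964: 366 days (Feb 29, 1964 is in that span).
Jul 29, 1964 → Jul 29, 1965: 365 days.
Jul 29, 1965 → Jul 29, 1966: 365 days.
Jul 29, 1966 → Aug 29, 1966: 31 days (July has 31).
Aug 29, 1966 → Sep 29, 1966: 31 days (August has 31).
Sep 29, 1966 → Oct 6, 1966: 7 days.
Total: 5913 days.

5913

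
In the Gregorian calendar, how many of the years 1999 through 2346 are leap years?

84

Multiples of 4 in [1999,2346]: 87.
Of those, multiples of 100: 4 (not leap unless ÷400).
Multiples of 400: 1.
Leap years = 87 − 4 + 1 = 84.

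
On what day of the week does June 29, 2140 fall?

Doomsday rule: the anchor day for the 2100s is Sunday. For year 40: 40÷12 = 3 r 4, and 4÷4 = 1, so 3+4+1 = 8.
Sunday + 8 ≡ Monday — that's 2140's doomsday.
In June the doomsday date is Jun 6.
Jun 29 is 23 days after Jun 6; 23 mod 7 = 2, so Monday + 2 = Wednesday.

Wednesday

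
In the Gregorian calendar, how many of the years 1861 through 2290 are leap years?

104

Multiples of 4 in [1861,2290]: 107.
Of those, multiples of 100: 4 (not leap unless ÷400).
Multiples of 400: 1.
Leap years = 107 − 4 + 1 = 104.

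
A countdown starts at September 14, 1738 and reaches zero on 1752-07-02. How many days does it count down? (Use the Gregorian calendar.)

5040

Sep 14, 1738 → Sep 14, 1739: 365 days.
Sep 14, 1739 → Sep 14, 1740: 366 days (Feb 29, 1740 is in that span).
Sep 14, 1740 → Sep 14, 1741: 365 days.
Sep 14, 1741 → Sep 14, 1742: 365 days.
Sep 14, 1742 → Sep 14, 1743: 365 days.
Sep 14, 1743 → Sep 14, 1744: 366 days (Feb 29, 1744 is in that span).
Sep 14, 1744 → Sep 14, 1745: 365 days.
Sep 14, 1745 → Sep 14, 1746: 365 days.
Sep 14, 1746 → Sep 14, 1747: 365 days.
Sep 14, 1747 → Sep 14, 1748: 366 days (Feb 29, 1748 is in that span).
Sep 14, 1748 → Sep 14, 1749: 365 days.
Sep 14, 1749 → Sep 14, 1750: 365 days.
Sep 14, 1750 → Sep 14, 1751: 365 days.
Sep 14, 1751 → Oct 14, 1751: 30 days (September has 30).
Oct 14, 1751 → Nov 14, 1751: 31 days (October has 31).
Nov 14, 1751 → Dec 14, 1751: 30 days (November has 30).
Dec 14, 1751 → Jan 14, 1752: 31 days (December has 31).
Jan 14, 1752 → Feb 14, 1752: 31 days (January has 31).
Feb 14, 1752 → Mar 14, 1752: 29 days (February has 29).
Mar 14, 1752 → Apr 14, 1752: 31 days (March has 31).
Apr 14, 1752 → May 14, 1752: 30 days (April has 30).
May 14, 1752 → Jun 14, 1752: 31 days (May has 31).
Jun 14, 1752 → Jul 2, 1752: 18 days.
Total: 5040 days.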